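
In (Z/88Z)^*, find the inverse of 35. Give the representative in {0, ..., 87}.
35^(−1) ≡ 83 (mod 88)

Apply the extended Euclidean algorithm to (88, 35), tracking rows (r, s, t) with s·88 + t·35 = r. Each division r_prev = q·r_cur + r_new produces the new row as (previous row) − q·(current row):
  row A: (88, 1, 0)   [1·88 + 0·35 = 88]
  row B: (35, 0, 1)   [0·88 + 1·35 = 35]
  88 = 2·35 + 18   → row C = row A − 2·row B = (18, 1, −2)   [check: 1·88 − 2·35 = 18]
  35 = 1·18 + 17   → row D = row B − 1·row C = (17, −1, 3)   [check: −1·88 + 3·35 = 17]
  18 = 1·17 + 1   → row E = row C − 1·row D = (1, 2, −5)   [check: 2·88 − 5·35 = 1]
  17 = 17·1 + 0   → remainder 0, stop. gcd = 1 (last nonzero row E).
The gcd is 1, so 35 is invertible mod 88. The last nonzero row gives 2·88 − 5·35 = 1, so t = −5. So 35^(−1) ≡ −5 ≡ 83 (mod 88). Verify: 35 · 83 = 2905 ≡ 1 (mod 88). ✓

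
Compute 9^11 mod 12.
Use repeated squaring. Binary(11) = 1011. Walk through the bits of the exponent 11 left-to-right: at each bit after the leading one, square the running value, then multiply by 9 if the bit is 1 (always reducing mod 12):
  bit 1 = 1 (leading): start with 9.
  bit 2 = 0: square 9^2 = 81 ≡ 9 (mod 12).
  bit 3 = 1: square 9^2 = 81 ≡ 9; bit is 1, so multiply 9·9 = 81 ≡ 9 (mod 12).
  bit 4 = 1: square 9^2 = 81 ≡ 9; bit is 1, so multiply 9·9 = 81 ≡ 9 (mod 12).
Final value: 9^11 ≡ 9 (mod 12).

Final answer: 9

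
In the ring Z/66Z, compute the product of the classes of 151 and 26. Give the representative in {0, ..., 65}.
32

Reduce the factors first: 151 ≡ 19 (mod 66), so 151 · 26 ≡ 19 · 26 (mod 66). 19 · 26 = 494. Dividing by 66: 494 = 7·66 + 32. So (151 · 26) mod 66 = 32.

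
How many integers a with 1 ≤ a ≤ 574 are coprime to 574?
The number of a ∈ {1, ..., 574} with gcd(a, 574) = 1 is by definition Euler's totient φ(574). φ is multiplicative, with φ(p^e) = p^e − p^(e−1). Factorise 574 = 2 · 7 · 41. Then
  φ(574) = (2 − 1) · (7 − 1) · (41 − 1) = 1 · 6 · 40 = 240.
So there are 240 such integers.

Final answer: 240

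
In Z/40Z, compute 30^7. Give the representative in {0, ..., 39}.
0

Use repeated squaring. Binary(7) = 111. Walk through the bits of the exponent 7 left-to-right: at each bit after the leading one, square the running value, then multiply by 30 if the bit is 1 (always reducing mod 40):
  bit 1 = 1 (leading): start with 30.
  bit 2 = 1: square 30^2 = 900 ≡ 20; bit is 1, so multiply 20·30 = 600 ≡ 0 (mod 40).
  bit 3 = 1: square 0^2 = 0; bit is 1, so multiply 0·30 = 0 (mod 40).
Final value: 30^7 ≡ 0 (mod 40).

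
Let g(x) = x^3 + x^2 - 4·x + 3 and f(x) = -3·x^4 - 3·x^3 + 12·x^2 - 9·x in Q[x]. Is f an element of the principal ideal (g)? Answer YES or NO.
In Q[x] the ideal (g) consists of all multiples of g, so f ∈ (g) iff g | f, i.e. iff the remainder of f on division by g is 0. Divide f by g (g is monic, so eliminate the leading term of the running remainder at each step):
  leading term -3·x^4: subtract (-3·x)·g(x) = -3·x^4 - 3·x^3 + 12·x^2 - 9·x, leaving 0
The remainder is 0, so f(x) = g(x) · h(x) with h(x) = -3·x. Hence g | f, i.e. f ∈ (g).

Final answer: YES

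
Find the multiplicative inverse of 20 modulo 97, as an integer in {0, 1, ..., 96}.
20^(−1) ≡ 34 (mod 97)

Apply the extended Euclidean algorithm to (97, 20), tracking rows (r, s, t) with s·97 + t·20 = r. Each division r_prev = q·r_cur + r_new produces the new row as (previous row) − q·(current row):
  row A: (97, 1, 0)   [1·97 + 0·20 = 97]
  row B: (20, 0, 1)   [0·97 + 1·20 = 20]
  97 = 4·20 + 17   → row C = row A − 4·row B = (17, 1, −4)   [check: 1·97 − 4·20 = 17]
  20 = 1·17 + 3   → row D = row B − 1·row C = (3, −1, 5)   [check: −1·97 + 5·20 = 3]
  17 = 5·3 + 2   → row E = row C − 5·row D = (2, 6, −29)   [check: 6·97 − 29·20 = 2]
  3 = 1·2 + 1   → row F = row D − 1·row E = (1, −7, 34)   [check: −7·97 + 34·20 = 1]
  2 = 2·1 + 0   → remainder 0, stop. gcd = 1 (last nonzero row F).
The gcd is 1, so 20 is invertible mod 97. The last nonzero row gives −7·97 + 34·20 = 1, so t = 34. So 20^(−1) ≡ 34 (mod 97). Verify: 20 · 34 = 680 ≡ 1 (mod 97). ✓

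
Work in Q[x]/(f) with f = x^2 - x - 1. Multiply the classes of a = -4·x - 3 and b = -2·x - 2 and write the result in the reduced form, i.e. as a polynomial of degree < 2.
First multiply in Q[x] without reducing: a · b = 8·x^2 + 14·x + 6. Now divide by f(x) = x^2 - x - 1, eliminating the leading term at each step:
  leading term 8·x^2: subtract (8)·f(x) = 8·x^2 - 8·x - 8, leaving 22·x + 14
The degree is now < 2, so this is the remainder. Hence a · b ≡ 22·x + 14 in Q[x]/(f).

Final answer: a · b ≡ 22·x + 14 (mod f(x))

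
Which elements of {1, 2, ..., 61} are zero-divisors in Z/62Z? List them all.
nonzero zero-divisors of Z/62Z = {2, 4, 6, 8, 10, 12, 14, 16, 18, 20, 22, 24, 26, 28, 30, 31, 32, 34, 36, 38, 40, 42, 44, 46, 48, 50, 52, 54, 56, 58, 60}

An element a ∈ Z/62Z (with a ≠ 0) is a zero-divisor iff gcd(a, 62) > 1 (because a is a unit precisely when gcd(a, n) = 1, and in Z/nZ every nonzero, non-unit element is a zero-divisor). Scan a = 1, ..., 61 and keep those with gcd(a, 62) > 1:
  gcd(2, 62) = 2, gcd(4, 62) = 2, gcd(6, 62) = 2, gcd(8, 62) = 2, gcd(10, 62) = 2, gcd(12, 62) = 2, gcd(14, 62) = 2, gcd(16, 62) = 2, gcd(18, 62) = 2, gcd(20, 62) = 2, gcd(22, 62) = 2, gcd(24, 62) = 2, gcd(26, 62) = 2, gcd(28, 62) = 2, gcd(30, 62) = 2, gcd(31, 62) = 31, gcd(32, 62) = 2, gcd(34, 62) = 2, gcd(36, 62) = 2, gcd(38, 62) = 2, gcd(40, 62) = 2, gcd(42, 62) = 2, gcd(44, 62) = 2, gcd(46, 62) = 2, gcd(48, 62) = 2, gcd(50, 62) = 2, gcd(52, 62) = 2, gcd(54, 62) = 2, gcd(56, 62) = 2, gcd(58, 62) = 2, gcd(60, 62) = 2.
All other a ∈ {1, ..., 61} have gcd(a, 62) = 1 and are units. So the nonzero zero-divisors are exactly the 31 values of a appearing in this scan.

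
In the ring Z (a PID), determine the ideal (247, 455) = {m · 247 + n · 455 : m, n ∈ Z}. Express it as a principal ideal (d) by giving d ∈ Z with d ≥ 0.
(247, 455) = (13); d = 13

In the PID Z, (a, b) is generated by gcd(a, b). Compute gcd(455, 247) with the extended Euclidean algorithm, tracking rows (r, s, t) with s·455 + t·247 = r:
  row A: (455, 1, 0)   [1·455 + 0·247 = 455]
  row B: (247, 0, 1)   [0·455 + 1·247 = 247]
  455 = 1·247 + 208   → row C = row A − 1·row B = (208, 1, −1)   [check: 1·455 − 1·247 = 208]
  247 = 1·208 + 39   → row D = row B − 1·row C = (39, −1, 2)   [check: −1·455 + 2·247 = 39]
  208 = 5·39 + 13   → row E = row C − 5·row D = (13, 6, −11)   [check: 6·455 − 11·247 = 13]
  39 = 3·13 + 0   → remainder 0, stop. gcd = 13 (last nonzero row E).
So gcd(247, 455) = 13, with Bézout identity 6·455 − 11·247 = 13. Containment (⊇): the Bézout identity exhibits 13 as an element of (247, 455), giving (13) ⊆ (247, 455). Containment (⊆): since 13 | 247 and 13 | 455 (247 = 13·19, 455 = 13·35), every Z-linear combination of 247 and 455 is divisible by 13, so (247, 455) ⊆ (13). Therefore (247, 455) = (13), d = 13.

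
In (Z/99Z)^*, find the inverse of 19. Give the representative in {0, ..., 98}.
19^(−1) ≡ 73 (mod 99)

Apply the extended Euclidean algorithm to (99, 19), tracking rows (r, s, t) with s·99 + t·19 = r. Each division r_prev = q·r_cur + r_new produces the new row as (previous row) − q·(current row):
  row A: (99, 1, 0)   [1·99 + 0·19 = 99]
  row B: (19, 0, 1)   [0·99 + 1·19 = 19]
  99 = 5·19 + 4   → row C = row A − 5·row B = (4, 1, −5)   [check: 1·99 − 5·19 = 4]
  19 = 4·4 + 3   → row D = row B − 4·row C = (3, −4, 21)   [check: −4·99 + 21·19 = 3]
  4 = 1·3 + 1   → row E = row C − 1·row D = (1, 5, −26)   [check: 5·99 − 26·19 = 1]
  3 = 3·1 + 0   → remainder 0, stop. gcd = 1 (last nonzero row E).
The gcd is 1, so 19 is invertible mod 99. The last nonzero row gives 5·99 − 26·19 = 1, so t = −26. So 19^(−1) ≡ −26 ≡ 73 (mod 99). Verify: 19 · 73 = 1387 ≡ 1 (mod 99). ✓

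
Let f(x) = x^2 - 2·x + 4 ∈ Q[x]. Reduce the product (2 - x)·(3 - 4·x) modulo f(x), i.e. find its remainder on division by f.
First multiply in Q[x] without reducing: a · b = 4·x^2 - 11·x + 6. Now divide by f(x) = x^2 - 2·x + 4, eliminating the leading term at each step:
  leading term 4·x^2: subtract (4)·f(x) = 4·x^2 - 8·x + 16, leaving -3·x - 10
The degree is now < 2, so this is the remainder. Hence a · b ≡ -3·x - 10 in Q[x]/(f).

Final answer: a · b ≡ -3·x - 10 (mod f(x))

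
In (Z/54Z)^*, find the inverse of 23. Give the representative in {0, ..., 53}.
Apply the extended Euclidean algorithm to (54, 23), tracking rows (r, s, t) with s·54 + t·23 = r. Each division r_prev = q·r_cur + r_new produces the new row as (previous row) − q·(current row):
  row A: (54, 1, 0)   [1·54 + 0·23 = 54]
  row B: (23, 0, 1)   [0·54 + 1·23 = 23]
  54 = 2·23 + 8   → row C = row A − 2·row B = (8, 1, −2)   [check: 1·54 − 2·23 = 8]
  23 = 2·8 + 7   → row D = row B − 2·row C = (7, −2, 5)   [check: −2·54 + 5·23 = 7]
  8 = 1·7 + 1   → row E = row C − 1·row D = (1, 3, −7)   [check: 3·54 − 7·23 = 1]
  7 = 7·1 + 0   → remainder 0, stop. gcd = 1 (last nonzero row E).
The gcd is 1, so 23 is invertible mod 54. The last nonzero row gives 3·54 − 7·23 = 1, so t = −7. So 23^(−1) ≡ −7 ≡ 47 (mod 54). Verify: 23 · 47 = 1081 ≡ 1 (mod 54). ✓

Final answer: 23^(−1) ≡ 47 (mod 54)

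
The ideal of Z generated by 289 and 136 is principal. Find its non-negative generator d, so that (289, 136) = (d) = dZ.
(289, 136) = (17); d = 17

In the PID Z, (a, b) is generated by gcd(a, b). Compute gcd(289, 136) with the extended Euclidean algorithm, tracking rows (r, s, t) with s·289 + t·136 = r:
  row A: (289, 1, 0)   [1·289 + 0·136 = 289]
  row B: (136, 0, 1)   [0·289 + 1·136 = 136]
  289 = 2·136 + 17   → row C = row A − 2·row B = (17, 1, −2)   [check: 1·289 − 2·136 = 17]
  136 = 8·17 + 0   → remainder 0, stop. gcd = 17 (last nonzero row C).
So gcd(289, 136) = 17, with Bézout identity 1·289 − 2·136 = 17. Containment (⊇): the Bézout identity exhibits 17 as an element of (289, 136), giving (17) ⊆ (289, 136). Containment (⊆): since 17 | 289 and 17 | 136 (289 = 17·17, 136 = 17·8), every Z-linear combination of 289 and 136 is divisible by 17, so (289, 136) ⊆ (17). Therefore (289, 136) = (17), d = 17.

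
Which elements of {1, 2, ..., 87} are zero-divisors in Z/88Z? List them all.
nonzero zero-divisors of Z/88Z = {2, 4, 6, 8, 10, 11, 12, 14, 16, 18, 20, 22, 24, 26, 28, 30, 32, 33, 34, 36, 38, 40, 42, 44, 46, 48, 50, 52, 54, 55, 56, 58, 60, 62, 64, 66, 68, 70, 72, 74, 76, 77, 78, 80, 82, 84, 86}

An element a ∈ Z/88Z (with a ≠ 0) is a zero-divisor iff gcd(a, 88) > 1 (because a is a unit precisely when gcd(a, n) = 1, and in Z/nZ every nonzero, non-unit element is a zero-divisor). Scan a = 1, ..., 87 and keep those with gcd(a, 88) > 1:
  gcd(2, 88) = 2, gcd(4, 88) = 4, gcd(6, 88) = 2, gcd(8, 88) = 8, gcd(10, 88) = 2, gcd(11, 88) = 11, gcd(12, 88) = 4, gcd(14, 88) = 2, gcd(16, 88) = 8, gcd(18, 88) = 2, gcd(20, 88) = 4, gcd(22, 88) = 22, gcd(24, 88) = 8, gcd(26, 88) = 2, gcd(28, 88) = 4, gcd(30, 88) = 2, gcd(32, 88) = 8, gcd(33, 88) = 11, gcd(34, 88) = 2, gcd(36, 88) = 4, gcd(38, 88) = 2, gcd(40, 88) = 8, gcd(42, 88) = 2, gcd(44, 88) = 44, gcd(46, 88) = 2, gcd(48, 88) = 8, gcd(50, 88) = 2, gcd(52, 88) = 4, gcd(54, 88) = 2, gcd(55, 88) = 11, gcd(56, 88) = 8, gcd(58, 88) = 2, gcd(60, 88) = 4, gcd(62, 88) = 2, gcd(64, 88) = 8, gcd(66, 88) = 22, gcd(68, 88) = 4, gcd(70, 88) = 2, gcd(72, 88) = 8, gcd(74, 88) = 2, gcd(76, 88) = 4, gcd(77, 88) = 11, gcd(78, 88) = 2, gcd(80, 88) = 8, gcd(82, 88) = 2, gcd(84, 88) = 4, gcd(86, 88) = 2.
All other a ∈ {1, ..., 87} have gcd(a, 88) = 1 and are units. So the nonzero zero-divisors are exactly the 47 values of a appearing in this scan.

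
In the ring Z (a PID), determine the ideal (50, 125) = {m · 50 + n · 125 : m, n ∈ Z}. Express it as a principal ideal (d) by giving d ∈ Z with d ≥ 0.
In the PID Z, (a, b) is generated by gcd(a, b). Compute gcd(125, 50) with the extended Euclidean algorithm, tracking rows (r, s, t) with s·125 + t·50 = r:
  row A: (125, 1, 0)   [1·125 + 0·50 = 125]
  row B: (50, 0, 1)   [0·125 + 1·50 = 50]
  125 = 2·50 + 25   → row C = row A − 2·row B = (25, 1, −2)   [check: 1·125 − 2·50 = 25]
  50 = 2·25 + 0   → remainder 0, stop. gcd = 25 (last nonzero row C).
So gcd(50, 125) = 25, with Bézout identity 1·125 − 2·50 = 25. Containment (⊇): the Bézout identity exhibits 25 as an element of (50, 125), giving (25) ⊆ (50, 125). Containment (⊆): since 25 | 50 and 25 | 125 (50 = 25·2, 125 = 25·5), every Z-linear combination of 50 and 125 is divisible by 25, so (50, 125) ⊆ (25). Therefore (50, 125) = (25), d = 25.

Final answer: (50, 125) = (25); d = 25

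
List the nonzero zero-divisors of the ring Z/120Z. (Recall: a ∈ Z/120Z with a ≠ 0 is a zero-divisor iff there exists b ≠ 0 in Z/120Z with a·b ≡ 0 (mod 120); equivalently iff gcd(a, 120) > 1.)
nonzero zero-divisors of Z/120Z = {2, 3, 4, 5, 6, 8, 9, 10, 12, 14, 15, 16, 18, 20, 21, 22, 24, 25, 26, 27, 28, 30, 32, 33, 34, 35, 36, 38, 39, 40, 42, 44, 45, 46, 48, 50, 51, 52, 54, 55, 56, 57, 58, 60, 62, 63, 64, 65, 66, 68, 69, 70, 72, 74, 75, 76, 78, 80, 81, 82, 84, 85, 86, 87, 88, 90, 92, 93, 94, 95, 96, 98, 99, 100, 102, 104, 105, 106, 108, 110, 111, 112, 114, 115, 116, 117, 118}

An element a ∈ Z/120Z (with a ≠ 0) is a zero-divisor iff gcd(a, 120) > 1 (because a is a unit precisely when gcd(a, n) = 1, and in Z/nZ every nonzero, non-unit element is a zero-divisor). Scan a = 1, ..., 119 and keep those with gcd(a, 120) > 1:
  gcd(2, 120) = 2, gcd(3, 120) = 3, gcd(4, 120) = 4, gcd(5, 120) = 5, gcd(6, 120) = 6, gcd(8, 120) = 8, gcd(9, 120) = 3, gcd(10, 120) = 10, gcd(12, 120) = 12, gcd(14, 120) = 2, gcd(15, 120) = 15, gcd(16, 120) = 8, gcd(18, 120) = 6, gcd(20, 120) = 20, gcd(21, 120) = 3, gcd(22, 120) = 2, gcd(24, 120) = 24, gcd(25, 120) = 5, gcd(26, 120) = 2, gcd(27, 120) = 3, gcd(28, 120) = 4, gcd(30, 120) = 30, gcd(32, 120) = 8, gcd(33, 120) = 3, gcd(34, 120) = 2, gcd(35, 120) = 5, gcd(36, 120) = 12, gcd(38, 120) = 2, gcd(39, 120) = 3, gcd(40, 120) = 40, gcd(42, 120) = 6, gcd(44, 120) = 4, gcd(45, 120) = 15, gcd(46, 120) = 2, gcd(48, 120) = 24, gcd(50, 120) = 10, gcd(51, 120) = 3, gcd(52, 120) = 4, gcd(54, 120) = 6, gcd(55, 120) = 5, gcd(56, 120) = 8, gcd(57, 120) = 3, gcd(58, 120) = 2, gcd(60, 120) = 60, gcd(62, 120) = 2, gcd(63, 120) = 3, gcd(64, 120) = 8, gcd(65, 120) = 5, gcd(66, 120) = 6, gcd(68, 120) = 4, gcd(69, 120) = 3, gcd(70, 120) = 10, gcd(72, 120) = 24, gcd(74, 120) = 2, gcd(75, 120) = 15, gcd(76, 120) = 4, gcd(78, 120) = 6, gcd(80, 120) = 40, gcd(81, 120) = 3, gcd(82, 120) = 2, gcd(84, 120) = 12, gcd(85, 120) = 5, gcd(86, 120) = 2, gcd(87, 120) = 3, gcd(88, 120) = 8, gcd(90, 120) = 30, gcd(92, 120) = 4, gcd(93, 120) = 3, gcd(94, 120) = 2, gcd(95, 120) = 5, gcd(96, 120) = 24, gcd(98, 120) = 2, gcd(99, 120) = 3, gcd(100, 120) = 20, gcd(102, 120) = 6, gcd(104, 120) = 8, gcd(105, 120) = 15, gcd(106, 120) = 2, gcd(108, 120) = 12, gcd(110, 120) = 10, gcd(111, 120) = 3, gcd(112, 120) = 8, gcd(114, 120) = 6, gcd(115, 120) = 5, gcd(116, 120) = 4, gcd(117, 120) = 3, gcd(118, 120) = 2.
All other a ∈ {1, ..., 119} have gcd(a, 120) = 1 and are units. So the nonzero zero-divisors are exactly the 87 values of a appearing in this scan.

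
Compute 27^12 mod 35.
Use repeated squaring. Binary(12) = 1100. Walk through the bits of the exponent 12 left-to-right: at each bit after the leading one, square the running value, then multiply by 27 if the bit is 1 (always reducing mod 35):
  bit 1 = 1 (leading): start with 27.
  bit 2 = 1: square 27^2 = 729 ≡ 29; bit is 1, so multiply 29·27 = 783 ≡ 13 (mod 35).
  bit 3 = 0: square 13^2 = 169 ≡ 29 (mod 35).
  bit 4 = 0: square 29^2 = 841 ≡ 1 (mod 35).
Final value: 27^12 ≡ 1 (mod 35).

Final answer: 1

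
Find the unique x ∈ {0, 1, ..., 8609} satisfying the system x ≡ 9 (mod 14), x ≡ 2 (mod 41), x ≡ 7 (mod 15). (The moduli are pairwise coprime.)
x ≡ 7177 (mod 8610); the representative in [0, 8610) is 7177

The moduli 14, 41, 15 are pairwise coprime, so by the CRT there is a unique solution mod 14·41·15 = 8610.
Solve by successive substitution. Start with x ≡ 9 (mod 14).
  Combine with x ≡ 2 (mod 41): write x = 9 + 14·t and require 9 + 14·t ≡ 2 (mod 41), i.e. 14·t ≡ 2 − 9 ≡ 34 (mod 41). Since 14^(−1) ≡ 3 (mod 41), t ≡ 3·34 ≡ 20 (mod 41). So x ≡ 9 + 14·20 = 289 (mod 574).
  Combine with x ≡ 7 (mod 15): write x = 289 + 574·t and require 289 + 574·t ≡ 7 (mod 15), i.e. 574·t ≡ 7 − 289 ≡ 3 (mod 15). Since 574^(−1) ≡ 4 (mod 15) (574 ≡ 4 (mod 15)), t ≡ 4·3 ≡ 12 (mod 15). So x ≡ 289 + 574·12 = 7177 (mod 8610).
Unique solution in [0, 8610): x = 7177.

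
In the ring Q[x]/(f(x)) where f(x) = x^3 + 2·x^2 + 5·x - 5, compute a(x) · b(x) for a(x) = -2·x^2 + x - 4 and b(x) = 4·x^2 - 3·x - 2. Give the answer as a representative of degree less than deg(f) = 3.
a · b ≡ -27·x^2 - 160·x + 138 (mod f(x))

First multiply in Q[x] without reducing: a · b = -8·x^4 + 10·x^3 - 15·x^2 + 10·x + 8. Now divide by f(x) = x^3 + 2·x^2 + 5·x - 5, eliminating the leading term at each step:
  leading term -8·x^4: subtract (-8·x)·f(x) = -8·x^4 - 16·x^3 - 40·x^2 + 40·x, leaving 26·x^3 + 25·x^2 - 30·x + 8
  leading term 26·x^3: subtract (26)·f(x) = 26·x^3 + 52·x^2 + 130·x - 130, leaving -27·x^2 - 160·x + 138
The degree is now < 3, so this is the remainder. Hence a · b ≡ -27·x^2 - 160·x + 138 in Q[x]/(f).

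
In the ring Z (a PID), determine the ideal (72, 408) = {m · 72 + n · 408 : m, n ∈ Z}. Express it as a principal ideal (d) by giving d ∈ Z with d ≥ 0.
(72, 408) = (24); d = 24

In the PID Z, (a, b) is generated by gcd(a, b). Compute gcd(408, 72) with the extended Euclidean algorithm, tracking rows (r, s, t) with s·408 + t·72 = r:
  row A: (408, 1, 0)   [1·408 + 0·72 = 408]
  row B: (72, 0, 1)   [0·408 + 1·72 = 72]
  408 = 5·72 + 48   → row C = row A − 5·row B = (48, 1, −5)   [check: 1·408 − 5·72 = 48]
  72 = 1·48 + 24   → row D = row B − 1·row C = (24, −1, 6)   [check: −1·408 + 6·72 = 24]
  48 = 2·24 + 0   → remainder 0, stop. gcd = 24 (last nonzero row D).
So gcd(72, 408) = 24, with Bézout identity −1·408 + 6·72 = 24. Containment (⊇): the Bézout identity exhibits 24 as an element of (72, 408), giving (24) ⊆ (72, 408). Containment (⊆): since 24 | 72 and 24 | 408 (72 = 24·3, 408 = 24·17), every Z-linear combination of 72 and 408 is divisible by 24, so (72, 408) ⊆ (24). Therefore (72, 408) = (24), d = 24.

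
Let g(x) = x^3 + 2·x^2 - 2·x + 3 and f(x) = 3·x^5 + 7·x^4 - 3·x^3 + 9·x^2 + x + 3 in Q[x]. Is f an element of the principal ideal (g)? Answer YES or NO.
In Q[x] the ideal (g) consists of all multiples of g, so f ∈ (g) iff g | f, i.e. iff the remainder of f on division by g is 0. Divide f by g (g is monic, so eliminate the leading term of the running remainder at each step):
  leading term 3·x^5: subtract (3·x^2)·g(x) = 3·x^5 + 6·x^4 - 6·x^3 + 9·x^2, leaving x^4 + 3·x^3 + x + 3
  leading term x^4: subtract (x)·g(x) = x^4 + 2·x^3 - 2·x^2 + 3·x, leaving x^3 + 2·x^2 - 2·x + 3
  leading term x^3: subtract (1)·g(x) = x^3 + 2·x^2 - 2·x + 3, leaving 0
The remainder is 0, so f(x) = g(x) · h(x) with h(x) = 3·x^2 + x + 1. Hence g | f, i.e. f ∈ (g).

Final answer: YES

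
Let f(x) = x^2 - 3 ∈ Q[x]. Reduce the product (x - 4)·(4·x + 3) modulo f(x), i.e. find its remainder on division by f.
a · b ≡ -13·x (mod f(x))

First multiply in Q[x] without reducing: a · b = 4·x^2 - 13·x - 12. Now divide by f(x) = x^2 - 3, eliminating the leading term at each step:
  leading term 4·x^2: subtract (4)·f(x) = 4·x^2 - 12, leaving -13·x
The degree is now < 2, so this is the remainder. Hence a · b ≡ -13·x in Q[x]/(f).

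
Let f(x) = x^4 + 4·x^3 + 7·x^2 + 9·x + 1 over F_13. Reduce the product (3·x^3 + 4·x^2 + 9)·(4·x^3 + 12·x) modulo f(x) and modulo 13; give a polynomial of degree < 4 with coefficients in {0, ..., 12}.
a · b ≡ 10·x^3 + 2·x^2 + 5·x + 11 (mod f(x))

Multiply as integer polynomials: a · b = 12·x^6 + 16·x^5 + 36·x^4 + 84·x^3 + 108·x. Reducing coefficients mod 13: a · b ≡ 12·x^6 + 3·x^5 + 10·x^4 + 6·x^3 + 4·x. Now divide by f(x) = x^4 + 4·x^3 + 7·x^2 + 9·x + 1 in F_13[x], eliminating the leading term at each step:
  leading term 12·x^6: subtract (12·x^2)·f(x) = 12·x^6 + 9·x^5 + 6·x^4 + 4·x^3 + 12·x^2, leaving 7·x^5 + 4·x^4 + 2·x^3 + x^2 + 4·x (coefficients mod 13)
  leading term 7·x^5: subtract (7·x)·f(x) = 7·x^5 + 2·x^4 + 10·x^3 + 11·x^2 + 7·x, leaving 2·x^4 + 5·x^3 + 3·x^2 + 10·x (coefficients mod 13)
  leading term 2·x^4: subtract (2)·f(x) = 2·x^4 + 8·x^3 + x^2 + 5·x + 2, leaving 10·x^3 + 2·x^2 + 5·x + 11 (coefficients mod 13)
The degree is now < 4, so this is the remainder. Hence a · b ≡ 10·x^3 + 2·x^2 + 5·x + 11 in F_13[x]/(f).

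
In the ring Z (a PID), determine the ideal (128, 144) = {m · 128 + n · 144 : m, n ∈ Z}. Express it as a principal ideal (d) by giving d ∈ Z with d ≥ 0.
In the PID Z, (a, b) is generated by gcd(a, b). Compute gcd(144, 128) with the extended Euclidean algorithm, tracking rows (r, s, t) with s·144 + t·128 = r:
  row A: (144, 1, 0)   [1·144 + 0·128 = 144]
  row B: (128, 0, 1)   [0·144 + 1·128 = 128]
  144 = 1·128 + 16   → row C = row A − 1·row B = (16, 1, −1)   [check: 1·144 − 1·128 = 16]
  128 = 8·16 + 0   → remainder 0, stop. gcd = 16 (last nonzero row C).
So gcd(128, 144) = 16, with Bézout identity 1·144 − 1·128 = 16. Containment (⊇): the Bézout identity exhibits 16 as an element of (128, 144), giving (16) ⊆ (128, 144). Containment (⊆): since 16 | 128 and 16 | 144 (128 = 16·8, 144 = 16·9), every Z-linear combination of 128 and 144 is divisible by 16, so (128, 144) ⊆ (16). Therefore (128, 144) = (16), d = 16.

Final answer: (128, 144) = (16); d = 16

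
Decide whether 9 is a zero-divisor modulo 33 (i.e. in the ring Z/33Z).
gcd(9, 33) = 3 > 1, so 9 is not a unit in Z/33Z. In Z/nZ every nonzero non-unit is a zero-divisor: explicitly, take b = 33/gcd = 11 ≠ 0 (mod 33); then 9·11 = 99 = 3·33, i.e. 9·11 ≡ 0 (mod 33). So 9 is a zero-divisor.

Final answer: YES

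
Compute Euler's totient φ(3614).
φ(3614) = 1656

φ is multiplicative, with φ(p^e) = p^e − p^(e−1). Factorise 3614 = 2 · 13 · 139. Then
  φ(3614) = (2 − 1) · (13 − 1) · (139 − 1) = 1 · 12 · 138 = 1656.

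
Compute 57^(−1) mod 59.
57^(−1) ≡ 29 (mod 59)

Apply the extended Euclidean algorithm to (59, 57), tracking rows (r, s, t) with s·59 + t·57 = r. Each division r_prev = q·r_cur + r_new produces the new row as (previous row) − q·(current row):
  row A: (59, 1, 0)   [1·59 + 0·57 = 59]
  row B: (57, 0, 1)   [0·59 + 1·57 = 57]
  59 = 1·57 + 2   → row C = row A − 1·row B = (2, 1, −1)   [check: 1·59 − 1·57 = 2]
  57 = 28·2 + 1   → row D = row B − 28·row C = (1, −28, 29)   [check: −28·59 + 29·57 = 1]
  2 = 2·1 + 0   → remainder 0, stop. gcd = 1 (last nonzero row D).
The gcd is 1, so 57 is invertible mod 59. The last nonzero row gives −28·59 + 29·57 = 1, so t = 29. So 57^(−1) ≡ 29 (mod 59). Verify: 57 · 29 = 1653 ≡ 1 (mod 59). ✓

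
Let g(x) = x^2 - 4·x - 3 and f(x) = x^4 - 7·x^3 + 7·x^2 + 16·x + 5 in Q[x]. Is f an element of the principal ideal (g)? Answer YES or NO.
NO

In Q[x] the ideal (g) consists of all multiples of g, so f ∈ (g) iff g | f, i.e. iff the remainder of f on division by g is 0. Divide f by g (g is monic, so eliminate the leading term of the running remainder at each step):
  leading term x^4: subtract (x^2)·g(x) = x^4 - 4·x^3 - 3·x^2, leaving -3·x^3 + 10·x^2 + 16·x + 5
  leading term -3·x^3: subtract (-3·x)·g(x) = -3·x^3 + 12·x^2 + 9·x, leaving -2·x^2 + 7·x + 5
  leading term -2·x^2: subtract (-2)·g(x) = -2·x^2 + 8·x + 6, leaving -x - 1
The remainder r(x) = -x - 1 ≠ 0 (and deg r < deg g), so g ∤ f, i.e. f ∉ (g).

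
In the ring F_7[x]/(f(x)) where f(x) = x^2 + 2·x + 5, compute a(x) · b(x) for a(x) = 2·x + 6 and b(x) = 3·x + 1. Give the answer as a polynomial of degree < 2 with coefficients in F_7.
a · b ≡ x + 4 (mod f(x))

Multiply as integer polynomials: a · b = 6·x^2 + 20·x + 6. Reducing coefficients mod 7: a · b ≡ 6·x^2 + 6·x + 6. Now divide by f(x) = x^2 + 2·x + 5 in F_7[x], eliminating the leading term at each step:
  leading term 6·x^2: subtract (6)·f(x) = 6·x^2 + 5·x + 2, leaving x + 4 (coefficients mod 7)
The degree is now < 2, so this is the remainder. Hence a · b ≡ x + 4 in F_7[x]/(f).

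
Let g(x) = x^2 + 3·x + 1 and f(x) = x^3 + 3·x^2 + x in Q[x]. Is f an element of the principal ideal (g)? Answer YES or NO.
In Q[x] the ideal (g) consists of all multiples of g, so f ∈ (g) iff g | f, i.e. iff the remainder of f on division by g is 0. Divide f by g (g is monic, so eliminate the leading term of the running remainder at each step):
  leading term x^3: subtract (x)·g(x) = x^3 + 3·x^2 + x, leaving 0
The remainder is 0, so f(x) = g(x) · h(x) with h(x) = x. Hence g | f, i.e. f ∈ (g).

Final answer: YES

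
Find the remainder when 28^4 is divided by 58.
30

Use repeated squaring. Binary(4) = 100. Walk through the bits of the exponent 4 left-to-right: at each bit after the leading one, square the running value, then multiply by 28 if the bit is 1 (always reducing mod 58):
  bit 1 = 1 (leading): start with 28.
  bit 2 = 0: square 28^2 = 784 ≡ 30 (mod 58).
  bit 3 = 0: square 30^2 = 900 ≡ 30 (mod 58).
Final value: 28^4 ≡ 30 (mod 58).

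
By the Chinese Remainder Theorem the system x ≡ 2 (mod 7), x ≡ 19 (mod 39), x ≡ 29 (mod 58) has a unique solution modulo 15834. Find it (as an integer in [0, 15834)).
x ≡ 7975 (mod 15834); the representative in [0, 15834) is 7975

The moduli 7, 39, 58 are pairwise coprime, so by the CRT there is a unique solution mod 7·39·58 = 15834.
Solve by successive substitution. Start with x ≡ 2 (mod 7).
  Combine with x ≡ 19 (mod 39): write x = 2 + 7·t and require 2 + 7·t ≡ 19 (mod 39), i.e. 7·t ≡ 19 − 2 ≡ 17 (mod 39). Since 7^(−1) ≡ 28 (mod 39), t ≡ 28·17 ≡ 8 (mod 39). So x ≡ 2 + 7·8 = 58 (mod 273).
  Combine with x ≡ 29 (mod 58): write x = 58 + 273·t and require 58 + 273·t ≡ 29 (mod 58), i.e. 273·t ≡ 29 − 58 ≡ 29 (mod 58). Since 273^(−1) ≡ 17 (mod 58) (273 ≡ 41 (mod 58)), t ≡ 17·29 ≡ 29 (mod 58). So x ≡ 58 + 273·29 = 7975 (mod 15834).
Unique solution in [0, 15834): x = 7975.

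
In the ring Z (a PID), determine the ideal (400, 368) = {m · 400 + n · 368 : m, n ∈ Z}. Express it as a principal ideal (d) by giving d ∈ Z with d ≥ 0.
(400, 368) = (16); d = 16

In the PID Z, (a, b) is generated by gcd(a, b). Compute gcd(400, 368) with the extended Euclidean algorithm, tracking rows (r, s, t) with s·400 + t·368 = r:
  row A: (400, 1, 0)   [1·400 + 0·368 = 400]
  row B: (368, 0, 1)   [0·400 + 1·368 = 368]
  400 = 1·368 + 32   → row C = row A − 1·row B = (32, 1, −1)   [check: 1·400 − 1·368 = 32]
  368 = 11·32 + 16   → row D = row B − 11·row C = (16, −11, 12)   [check: −11·400 + 12·368 = 16]
  32 = 2·16 + 0   → remainder 0, stop. gcd = 16 (last nonzero row D).
So gcd(400, 368) = 16, with Bézout identity −11·400 + 12·368 = 16. Containment (⊇): the Bézout identity exhibits 16 as an element of (400, 368), giving (16) ⊆ (400, 368). Containment (⊆): since 16 | 400 and 16 | 368 (400 = 16·25, 368 = 16·23), every Z-linear combination of 400 and 368 is divisible by 16, so (400, 368) ⊆ (16). Therefore (400, 368) = (16), d = 16.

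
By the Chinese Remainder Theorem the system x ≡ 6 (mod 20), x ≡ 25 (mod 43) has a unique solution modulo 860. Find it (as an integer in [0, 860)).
x ≡ 326 (mod 860); the representative in [0, 860) is 326

The moduli 20, 43 are pairwise coprime, so by the CRT there is a unique solution mod 20·43 = 860.
Solve by successive substitution. Start with x ≡ 6 (mod 20).
  Combine with x ≡ 25 (mod 43): write x = 6 + 20·t and require 6 + 20·t ≡ 25 (mod 43), i.e. 20·t ≡ 25 − 6 ≡ 19 (mod 43). Since 20^(−1) ≡ 28 (mod 43), t ≡ 28·19 ≡ 16 (mod 43). So x ≡ 6 + 20·16 = 326 (mod 860).
Unique solution in [0, 860): x = 326.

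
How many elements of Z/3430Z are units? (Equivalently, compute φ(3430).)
Z/3430Z has φ(3430) = 1176 units

An element a ∈ Z/3430Z is a unit iff gcd(a, 3430) = 1, so the number of units is φ(3430). φ is multiplicative, with φ(p^e) = p^e − p^(e−1). Factorise 3430 = 2 · 5 · 7^3. Then
  φ(3430) = (2 − 1) · (5 − 1) · (7^3 − 7^2) = 1 · 4 · 294 = 1176.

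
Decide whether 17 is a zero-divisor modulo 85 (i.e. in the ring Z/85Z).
YES

gcd(17, 85) = 17 > 1, so 17 is not a unit in Z/85Z. In Z/nZ every nonzero non-unit is a zero-divisor: explicitly, take b = 85/gcd = 5 ≠ 0 (mod 85); then 17·5 = 85 = 1·85, i.e. 17·5 ≡ 0 (mod 85). So 17 is a zero-divisor.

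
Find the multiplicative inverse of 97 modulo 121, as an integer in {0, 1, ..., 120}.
Apply the extended Euclidean algorithm to (121, 97), tracking rows (r, s, t) with s·121 + t·97 = r. Each division r_prev = q·r_cur + r_new produces the new row as (previous row) − q·(current row):
  row A: (121, 1, 0)   [1·121 + 0·97 = 121]
  row B: (97, 0, 1)   [0·121 + 1·97 = 97]
  121 = 1·97 + 24   → row C = row A − 1·row B = (24, 1, −1)   [check: 1·121 − 1·97 = 24]
  97 = 4·24 + 1   → row D = row B − 4·row C = (1, −4, 5)   [check: −4·121 + 5·97 = 1]
  24 = 24·1 + 0   → remainder 0, stop. gcd = 1 (last nonzero row D).
The gcd is 1, so 97 is invertible mod 121. The last nonzero row gives −4·121 + 5·97 = 1, so t = 5. So 97^(−1) ≡ 5 (mod 121). Verify: 97 · 5 = 485 ≡ 1 (mod 121). ✓

Final answer: 97^(−1) ≡ 5 (mod 121)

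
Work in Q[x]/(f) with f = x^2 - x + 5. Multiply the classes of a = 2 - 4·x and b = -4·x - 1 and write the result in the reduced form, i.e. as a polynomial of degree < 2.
First multiply in Q[x] without reducing: a · b = 16·x^2 - 4·x - 2. Now divide by f(x) = x^2 - x + 5, eliminating the leading term at each step:
  leading term 16·x^2: subtract (16)·f(x) = 16·x^2 - 16·x + 80, leaving 12·x - 82
The degree is now < 2, so this is the remainder. Hence a · b ≡ 12·x - 82 in Q[x]/(f).

Final answer: a · b ≡ 12·x - 82 (mod f(x))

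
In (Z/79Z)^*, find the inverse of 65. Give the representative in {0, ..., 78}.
65^(−1) ≡ 62 (mod 79)

Apply the extended Euclidean algorithm to (79, 65), tracking rows (r, s, t) with s·79 + t·65 = r. Each division r_prev = q·r_cur + r_new produces the new row as (previous row) − q·(current row):
  row A: (79, 1, 0)   [1·79 + 0·65 = 79]
  row B: (65, 0, 1)   [0·79 + 1·65 = 65]
  79 = 1·65 + 14   → row C = row A − 1·row B = (14, 1, −1)   [check: 1·79 − 1·65 = 14]
  65 = 4·14 + 9   → row D = row B − 4·row C = (9, −4, 5)   [check: −4·79 + 5·65 = 9]
  14 = 1·9 + 5   → row E = row C − 1·row D = (5, 5, −6)   [check: 5·79 − 6·65 = 5]
  9 = 1·5 + 4   → row F = row D − 1·row E = (4, −9, 11)   [check: −9·79 + 11·65 = 4]
  5 = 1·4 + 1   → row G = row E − 1·row F = (1, 14, −17)   [check: 14·79 − 17·65 = 1]
  4 = 4·1 + 0   → remainder 0, stop. gcd = 1 (last nonzero row G).
The gcd is 1, so 65 is invertible mod 79. The last nonzero row gives 14·79 − 17·65 = 1, so t = −17. So 65^(−1) ≡ −17 ≡ 62 (mod 79). Verify: 65 · 62 = 4030 ≡ 1 (mod 79). ✓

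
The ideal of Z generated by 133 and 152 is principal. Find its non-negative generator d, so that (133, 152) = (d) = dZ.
In the PID Z, (a, b) is generated by gcd(a, b). Compute gcd(152, 133) with the extended Euclidean algorithm, tracking rows (r, s, t) with s·152 + t·133 = r:
  row A: (152, 1, 0)   [1·152 + 0·133 = 152]
  row B: (133, 0, 1)   [0·152 + 1·133 = 133]
  152 = 1·133 + 19   → row C = row A − 1·row B = (19, 1, −1)   [check: 1·152 − 1·133 = 19]
  133 = 7·19 + 0   → remainder 0, stop. gcd = 19 (last nonzero row C).
So gcd(133, 152) = 19, with Bézout identity 1·152 − 1·133 = 19. Containment (⊇): the Bézout identity exhibits 19 as an element of (133, 152), giving (19) ⊆ (133, 152). Containment (⊆): since 19 | 133 and 19 | 152 (133 = 19·7, 152 = 19·8), every Z-linear combination of 133 and 152 is divisible by 19, so (133, 152) ⊆ (19). Therefore (133, 152) = (19), d = 19.

Final answer: (133, 152) = (19); d = 19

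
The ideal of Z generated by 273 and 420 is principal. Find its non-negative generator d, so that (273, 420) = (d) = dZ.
(273, 420) = (21); d = 21

In the PID Z, (a, b) is generated by gcd(a, b). Compute gcd(420, 273) with the extended Euclidean algorithm, tracking rows (r, s, t) with s·420 + t·273 = r:
  row A: (420, 1, 0)   [1·420 + 0·273 = 420]
  row B: (273, 0, 1)   [0·420 + 1·273 = 273]
  420 = 1·273 + 147   → row C = row A − 1·row B = (147, 1, −1)   [check: 1·420 − 1·273 = 147]
  273 = 1·147 + 126   → row D = row B − 1·row C = (126, −1, 2)   [check: −1·420 + 2·273 = 126]
  147 = 1·126 + 21   → row E = row C − 1·row D = (21, 2, −3)   [check: 2·420 − 3·273 = 21]
  126 = 6·21 + 0   → remainder 0, stop. gcd = 21 (last nonzero row E).
So gcd(273, 420) = 21, with Bézout identity 2·420 − 3·273 = 21. Containment (⊇): the Bézout identity exhibits 21 as an element of (273, 420), giving (21) ⊆ (273, 420). Containment (⊆): since 21 | 273 and 21 | 420 (273 = 21·13, 420 = 21·20), every Z-linear combination of 273 and 420 is divisible by 21, so (273, 420) ⊆ (21). Therefore (273, 420) = (21), d = 21.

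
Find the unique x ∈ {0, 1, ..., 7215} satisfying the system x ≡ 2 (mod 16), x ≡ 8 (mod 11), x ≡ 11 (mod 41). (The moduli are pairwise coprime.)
x ≡ 4562 (mod 7216); the representative in [0, 7216) is 4562

The moduli 16, 11, 41 are pairwise coprime, so by the CRT there is a unique solution mod 16·11·41 = 7216.
Solve by successive substitution. Start with x ≡ 2 (mod 16).
  Combine with x ≡ 8 (mod 11): write x = 2 + 16·t and require 2 + 16·t ≡ 8 (mod 11), i.e. 16·t ≡ 8 − 2 ≡ 6 (mod 11). Since 16^(−1) ≡ 9 (mod 11) (16 ≡ 5 (mod 11)), t ≡ 9·6 ≡ 10 (mod 11). So x ≡ 2 + 16·10 = 162 (mod 176).
  Combine with x ≡ 11 (mod 41): write x = 162 + 176·t and require 162 + 176·t ≡ 11 (mod 41), i.e. 176·t ≡ 11 − 162 ≡ 13 (mod 41). Since 176^(−1) ≡ 24 (mod 41) (176 ≡ 12 (mod 41)), t ≡ 24·13 ≡ 25 (mod 41). So x ≡ 162 + 176·25 = 4562 (mod 7216).
Unique solution in [0, 7216): x = 4562.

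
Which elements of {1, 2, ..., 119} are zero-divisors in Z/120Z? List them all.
An element a ∈ Z/120Z (with a ≠ 0) is a zero-divisor iff gcd(a, 120) > 1 (because a is a unit precisely when gcd(a, n) = 1, and in Z/nZ every nonzero, non-unit element is a zero-divisor). Scan a = 1, ..., 119 and keep those with gcd(a, 120) > 1:
  gcd(2, 120) = 2, gcd(3, 120) = 3, gcd(4, 120) = 4, gcd(5, 120) = 5, gcd(6, 120) = 6, gcd(8, 120) = 8, gcd(9, 120) = 3, gcd(10, 120) = 10, gcd(12, 120) = 12, gcd(14, 120) = 2, gcd(15, 120) = 15, gcd(16, 120) = 8, gcd(18, 120) = 6, gcd(20, 120) = 20, gcd(21, 120) = 3, gcd(22, 120) = 2, gcd(24, 120) = 24, gcd(25, 120) = 5, gcd(26, 120) = 2, gcd(27, 120) = 3, gcd(28, 120) = 4, gcd(30, 120) = 30, gcd(32, 120) = 8, gcd(33, 120) = 3, gcd(34, 120) = 2, gcd(35, 120) = 5, gcd(36, 120) = 12, gcd(38, 120) = 2, gcd(39, 120) = 3, gcd(40, 120) = 40, gcd(42, 120) = 6, gcd(44, 120) = 4, gcd(45, 120) = 15, gcd(46, 120) = 2, gcd(48, 120) = 24, gcd(50, 120) = 10, gcd(51, 120) = 3, gcd(52, 120) = 4, gcd(54, 120) = 6, gcd(55, 120) = 5, gcd(56, 120) = 8, gcd(57, 120) = 3, gcd(58, 120) = 2, gcd(60, 120) = 60, gcd(62, 120) = 2, gcd(63, 120) = 3, gcd(64, 120) = 8, gcd(65, 120) = 5, gcd(66, 120) = 6, gcd(68, 120) = 4, gcd(69, 120) = 3, gcd(70, 120) = 10, gcd(72, 120) = 24, gcd(74, 120) = 2, gcd(75, 120) = 15, gcd(76, 120) = 4, gcd(78, 120) = 6, gcd(80, 120) = 40, gcd(81, 120) = 3, gcd(82, 120) = 2, gcd(84, 120) = 12, gcd(85, 120) = 5, gcd(86, 120) = 2, gcd(87, 120) = 3, gcd(88, 120) = 8, gcd(90, 120) = 30, gcd(92, 120) = 4, gcd(93, 120) = 3, gcd(94, 120) = 2, gcd(95, 120) = 5, gcd(96, 120) = 24, gcd(98, 120) = 2, gcd(99, 120) = 3, gcd(100, 120) = 20, gcd(102, 120) = 6, gcd(104, 120) = 8, gcd(105, 120) = 15, gcd(106, 120) = 2, gcd(108, 120) = 12, gcd(110, 120) = 10, gcd(111, 120) = 3, gcd(112, 120) = 8, gcd(114, 120) = 6, gcd(115, 120) = 5, gcd(116, 120) = 4, gcd(117, 120) = 3, gcd(118, 120) = 2.
All other a ∈ {1, ..., 119} have gcd(a, 120) = 1 and are units. So the nonzero zero-divisors are exactly the 87 values of a appearing in this scan.

Final answer: nonzero zero-divisors of Z/120Z = {2, 3, 4, 5, 6, 8, 9, 10, 12, 14, 15, 16, 18, 20, 21, 22, 24, 25, 26, 27, 28, 30, 32, 33, 34, 35, 36, 38, 39, 40, 42, 44, 45, 46, 48, 50, 51, 52, 54, 55, 56, 57, 58, 60, 62, 63, 64, 65, 66, 68, 69, 70, 72, 74, 75, 76, 78, 80, 81, 82, 84, 85, 86, 87, 88, 90, 92, 93, 94, 95, 96, 98, 99, 100, 102, 104, 105, 106, 108, 110, 111, 112, 114, 115, 116, 117, 118}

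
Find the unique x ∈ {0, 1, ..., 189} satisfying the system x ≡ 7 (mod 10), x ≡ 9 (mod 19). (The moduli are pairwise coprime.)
The moduli 10, 19 are pairwise coprime, so by the CRT there is a unique solution mod 10·19 = 190.
Solve by successive substitution. Start with x ≡ 7 (mod 10).
  Combine with x ≡ 9 (mod 19): write x = 7 + 10·t and require 7 + 10·t ≡ 9 (mod 19), i.e. 10·t ≡ 9 − 7 ≡ 2 (mod 19). Since 10^(−1) ≡ 2 (mod 19), t ≡ 2·2 ≡ 4 (mod 19). So x ≡ 7 + 10·4 = 47 (mod 190).
Unique solution in [0, 190): x = 47.

Final answer: x ≡ 47 (mod 190); the representative in [0, 190) is 47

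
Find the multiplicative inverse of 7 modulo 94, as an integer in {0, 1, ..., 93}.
7^(−1) ≡ 27 (mod 94)

Apply the extended Euclidean algorithm to (94, 7), tracking rows (r, s, t) with s·94 + t·7 = r. Each division r_prev = q·r_cur + r_new produces the new row as (previous row) − q·(current row):
  row A: (94, 1, 0)   [1·94 + 0·7 = 94]
  row B: (7, 0, 1)   [0·94 + 1·7 = 7]
  94 = 13·7 + 3   → row C = row A − 13·row B = (3, 1, −13)   [check: 1·94 − 13·7 = 3]
  7 = 2·3 + 1   → row D = row B − 2·row C = (1, −2, 27)   [check: −2·94 + 27·7 = 1]
  3 = 3·1 + 0   → remainder 0, stop. gcd = 1 (last nonzero row D).
The gcd is 1, so 7 is invertible mod 94. The last nonzero row gives −2·94 + 27·7 = 1, so t = 27. So 7^(−1) ≡ 27 (mod 94). Verify: 7 · 27 = 189 ≡ 1 (mod 94). ✓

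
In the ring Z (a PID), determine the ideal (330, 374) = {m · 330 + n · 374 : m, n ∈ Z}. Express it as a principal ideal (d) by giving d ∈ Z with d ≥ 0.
(330, 374) = (22); d = 22

In the PID Z, (a, b) is generated by gcd(a, b). Compute gcd(374, 330) with the extended Euclidean algorithm, tracking rows (r, s, t) with s·374 + t·330 = r:
  row A: (374, 1, 0)   [1·374 + 0·330 = 374]
  row B: (330, 0, 1)   [0·374 + 1·330 = 330]
  374 = 1·330 + 44   → row C = row A − 1·row B = (44, 1, −1)   [check: 1·374 − 1·330 = 44]
  330 = 7·44 + 22   → row D = row B − 7·row C = (22, −7, 8)   [check: −7·374 + 8·330 = 22]
  44 = 2·22 + 0   → remainder 0, stop. gcd = 22 (last nonzero row D).
So gcd(330, 374) = 22, with Bézout identity −7·374 + 8·330 = 22. Containment (⊇): the Bézout identity exhibits 22 as an element of (330, 374), giving (22) ⊆ (330, 374). Containment (⊆): since 22 | 330 and 22 | 374 (330 = 22·15, 374 = 22·17), every Z-linear combination of 330 and 374 is divisible by 22, so (330, 374) ⊆ (22). Therefore (330, 374) = (22), d = 22.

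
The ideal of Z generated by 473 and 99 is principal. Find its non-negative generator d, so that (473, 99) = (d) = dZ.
(473, 99) = (11); d = 11

In the PID Z, (a, b) is generated by gcd(a, b). Compute gcd(473, 99) with the extended Euclidean algorithm, tracking rows (r, s, t) with s·473 + t·99 = r:
  row A: (473, 1, 0)   [1·473 + 0·99 = 473]
  row B: (99, 0, 1)   [0·473 + 1·99 = 99]
  473 = 4·99 + 77   → row C = row A − 4·row B = (77, 1, −4)   [check: 1·473 − 4·99 = 77]
  99 = 1·77 + 22   → row D = row B − 1·row C = (22, −1, 5)   [check: −1·473 + 5·99 = 22]
  77 = 3·22 + 11   → row E = row C − 3·row D = (11, 4, −19)   [check: 4·473 − 19·99 = 11]
  22 = 2·11 + 0   → remainder 0, stop. gcd = 11 (last nonzero row E).
So gcd(473, 99) = 11, with Bézout identity 4·473 − 19·99 = 11. Containment (⊇): the Bézout identity exhibits 11 as an element of (473, 99), giving (11) ⊆ (473, 99). Containment (⊆): since 11 | 473 and 11 | 99 (473 = 11·43, 99 = 11·9), every Z-linear combination of 473 and 99 is divisible by 11, so (473, 99) ⊆ (11). Therefore (473, 99) = (11), d = 11.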